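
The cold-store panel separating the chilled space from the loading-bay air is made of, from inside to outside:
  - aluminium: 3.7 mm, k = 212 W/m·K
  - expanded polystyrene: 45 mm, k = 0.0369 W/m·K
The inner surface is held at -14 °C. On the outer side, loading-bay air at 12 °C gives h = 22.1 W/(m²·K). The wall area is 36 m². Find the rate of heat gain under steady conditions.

Thermal resistances in series:
R_aluminium = L/(kA) = 0.0037/(212×36) = 4.848×10^-7 K/W
R_expanded polystyrene = L/(kA) = 0.045/(0.0369×36) = 0.03388 K/W
R_outer film = 1/(h_o·A) = 1/(22.1×36) = 0.001257 K/W
R_total = 0.03513 K/W
Q = ΔT / R_total = 26 / 0.03513

Q ≈ 740 W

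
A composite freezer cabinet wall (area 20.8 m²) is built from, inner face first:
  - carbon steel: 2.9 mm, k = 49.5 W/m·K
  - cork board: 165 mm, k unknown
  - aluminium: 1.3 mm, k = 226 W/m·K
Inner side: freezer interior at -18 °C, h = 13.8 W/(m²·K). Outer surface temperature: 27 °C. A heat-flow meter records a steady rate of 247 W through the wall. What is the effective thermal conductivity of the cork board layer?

k ≈ 0.0444 W/(m·K)

Using the resistance-network approach (series):
R_inner film = 1/(h_i·A) = 1/(13.8×20.8) = 0.003484 K/W
R_carbon steel = L/(kA) = 0.0029/(49.5×20.8) = 2.817×10^-6 K/W
R_aluminium = L/(kA) = 0.0013/(226×20.8) = 2.765×10^-7 K/W
Sum of known resistances R_other = 0.003487 K/W
Total R = ΔT/Q = 45/247 = 0.1822 K/W
R_cork board = R_total − R_other = 0.1787 K/W
k = L/(R·A) = 0.165/(0.1787×20.8)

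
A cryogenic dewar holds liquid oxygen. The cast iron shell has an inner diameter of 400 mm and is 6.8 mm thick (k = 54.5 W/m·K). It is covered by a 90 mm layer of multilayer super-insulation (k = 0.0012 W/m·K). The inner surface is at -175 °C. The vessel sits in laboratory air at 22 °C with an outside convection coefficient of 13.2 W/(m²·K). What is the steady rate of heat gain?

Each spherical layer contributes R = (1/r_i − 1/r_o)/(4πk):
R_cast iron shell = (1/0.2 − 1/0.2068)/(4π×54.5) = 2.401×10^-4 K/W
R_multilayer super-insulation = (1/0.2068 − 1/0.2968)/(4π×0.0012) = 97.24 K/W
R_outer film = 1/(h·4πr_o²) = 1/(13.2×4π×0.2968²) = 0.06844 K/W
R_total = 97.31 K/W
Q = ΔT/R_total = 197/97.31

Q ≈ 2.02 W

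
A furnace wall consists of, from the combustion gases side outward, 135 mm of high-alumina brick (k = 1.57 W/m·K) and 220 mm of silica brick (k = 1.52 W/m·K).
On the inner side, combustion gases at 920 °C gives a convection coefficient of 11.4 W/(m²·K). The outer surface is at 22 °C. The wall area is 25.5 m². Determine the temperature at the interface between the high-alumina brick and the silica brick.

Series thermal resistances:
R_inner film = 1/(h_i·A) = 1/(11.4×25.5) = 0.00344 K/W
R_high-alumina brick = L/(kA) = 0.135/(1.57×25.5) = 0.003372 K/W
R_silica brick = L/(kA) = 0.22/(1.52×25.5) = 0.005676 K/W
R_total = 0.01249 K/W;  Q = ΔT/R_total = 898/0.01249 = 71910 W
T_interface = T_inner − Q·ΣR(inner→interface) = 920 − 71900×0.006812

T ≈ 430 °C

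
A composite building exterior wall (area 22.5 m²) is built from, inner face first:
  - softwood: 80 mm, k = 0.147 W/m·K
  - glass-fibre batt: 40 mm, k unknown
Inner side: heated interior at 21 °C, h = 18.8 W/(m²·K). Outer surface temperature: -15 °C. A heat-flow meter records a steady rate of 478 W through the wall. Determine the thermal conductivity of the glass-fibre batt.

k ≈ 0.0365 W/(m·K)

Model the wall as resistances in series:
R_inner film = 1/(h_i·A) = 1/(18.8×22.5) = 0.002364 K/W
R_softwood = L/(kA) = 0.08/(0.147×22.5) = 0.02419 K/W
Sum of known resistances R_other = 0.02655 K/W
Total R = ΔT/Q = 36/478 = 0.07531 K/W
R_glass-fibre batt = R_total − R_other = 0.04876 K/W
k = L/(R·A) = 0.04/(0.04876×22.5)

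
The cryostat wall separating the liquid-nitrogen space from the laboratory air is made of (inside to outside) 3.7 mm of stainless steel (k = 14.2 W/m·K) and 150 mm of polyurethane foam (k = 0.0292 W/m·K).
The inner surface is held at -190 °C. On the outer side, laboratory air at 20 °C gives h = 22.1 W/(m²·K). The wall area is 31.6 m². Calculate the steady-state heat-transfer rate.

Q ≈ 1280 W

Treating each layer as a thermal resistance in series:
R_stainless steel = L/(kA) = 0.0037/(14.2×31.6) = 8.246×10^-6 K/W
R_polyurethane foam = L/(kA) = 0.15/(0.0292×31.6) = 0.1626 K/W
R_outer film = 1/(h_o·A) = 1/(22.1×31.6) = 0.001432 K/W
R_total = 0.164 K/W
Q = ΔT / R_total = 210 / 0.164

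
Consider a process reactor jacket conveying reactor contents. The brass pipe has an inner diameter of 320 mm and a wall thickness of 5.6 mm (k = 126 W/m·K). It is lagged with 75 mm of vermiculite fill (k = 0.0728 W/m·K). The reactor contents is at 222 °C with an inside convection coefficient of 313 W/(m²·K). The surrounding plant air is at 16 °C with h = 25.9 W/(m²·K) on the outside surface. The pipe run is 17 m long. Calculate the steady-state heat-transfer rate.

Q ≈ 4140 W

Cylindrical conduction, so R = ln(r₂/r₁)/(2πkL) per layer, in series:
R_inner film = 1/(h_i·2πr₁L) = 1/(313×2π×0.16×17) = 1.869×10^-4 K/W
R_brass pipe wall = ln(165.6/160)/(2π×126×17) = 2.556×10^-6 K/W
R_vermiculite fill = ln(240.6/165.6)/(2π×0.0728×17) = 0.04804 K/W
R_outer film = 1/(h_o·2πr_oL) = 1/(25.9×2π×0.2406×17) = 0.001502 K/W
R_total = 0.04973 K/W
Q = ΔT/R_total = 206/0.04973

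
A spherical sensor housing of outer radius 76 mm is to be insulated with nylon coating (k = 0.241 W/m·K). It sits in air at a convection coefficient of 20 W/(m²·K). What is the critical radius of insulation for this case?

For a sphere r_cr = 2k/h = 2×0.241/20
r_cr = 24.1 mm; since the bare radius (76 mm) is above r_cr, any added insulation will reduce heat loss.

r_cr ≈ 24.1 mm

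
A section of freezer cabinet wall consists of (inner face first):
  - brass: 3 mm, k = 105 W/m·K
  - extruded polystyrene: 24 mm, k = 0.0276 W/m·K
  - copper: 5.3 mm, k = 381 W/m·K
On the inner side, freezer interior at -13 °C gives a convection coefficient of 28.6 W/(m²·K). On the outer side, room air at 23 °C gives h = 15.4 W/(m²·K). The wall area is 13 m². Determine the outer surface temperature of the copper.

T ≈ 20.6 °C

Using the resistance-network approach (series):
R_inner film = 1/(h_i·A) = 1/(28.6×13) = 0.00269 K/W
R_brass = L/(kA) = 0.003/(105×13) = 2.198×10^-6 K/W
R_extruded polystyrene = L/(kA) = 0.024/(0.0276×13) = 0.06689 K/W
R_copper = L/(kA) = 0.0053/(381×13) = 1.07×10^-6 K/W
R_outer film = 1/(h_o·A) = 1/(15.4×13) = 0.004995 K/W
R_total = 0.07458 K/W;  Q = ΔT/R_total = 36/0.07458 = 482.7 W
T_interface = T_inner + Q·ΣR(inner→interface) = -13 + 483×0.06958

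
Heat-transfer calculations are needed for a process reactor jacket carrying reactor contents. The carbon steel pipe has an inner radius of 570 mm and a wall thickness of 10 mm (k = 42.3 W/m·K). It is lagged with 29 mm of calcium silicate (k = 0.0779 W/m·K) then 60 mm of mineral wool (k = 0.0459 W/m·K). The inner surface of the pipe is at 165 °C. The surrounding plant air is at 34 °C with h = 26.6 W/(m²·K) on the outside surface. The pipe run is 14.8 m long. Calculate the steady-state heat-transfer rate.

Q ≈ 4460 W

Radial resistances (cylindrical: R_cond = ln(r_o/r_i)/(2πkL), R_conv = 1/(h·2πrL)):
R_carbon steel pipe wall = ln(580/570)/(2π×42.3×14.8) = 4.421×10^-6 K/W
R_calcium silicate = ln(609/580)/(2π×0.0779×14.8) = 0.006735 K/W
R_mineral wool = ln(669/609)/(2π×0.0459×14.8) = 0.02201 K/W
R_outer film = 1/(h_o·2πr_oL) = 1/(26.6×2π×0.669×14.8) = 6.043×10^-4 K/W
R_total = 0.02936 K/W
Q = ΔT/R_total = 131/0.02936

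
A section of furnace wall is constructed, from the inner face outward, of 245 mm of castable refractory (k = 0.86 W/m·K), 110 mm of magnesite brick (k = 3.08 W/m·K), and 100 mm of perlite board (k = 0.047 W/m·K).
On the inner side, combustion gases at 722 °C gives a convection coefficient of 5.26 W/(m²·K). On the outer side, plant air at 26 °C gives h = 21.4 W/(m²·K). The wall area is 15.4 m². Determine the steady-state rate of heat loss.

Series thermal resistances:
R_inner film = 1/(h_i·A) = 1/(5.26×15.4) = 0.01235 K/W
R_castable refractory = L/(kA) = 0.245/(0.86×15.4) = 0.0185 K/W
R_magnesite brick = L/(kA) = 0.11/(3.08×15.4) = 0.002319 K/W
R_perlite board = L/(kA) = 0.1/(0.047×15.4) = 0.1382 K/W
R_outer film = 1/(h_o·A) = 1/(21.4×15.4) = 0.003034 K/W
R_total = 0.1744 K/W
Q = ΔT / R_total = 696 / 0.1744

Q ≈ 3990 W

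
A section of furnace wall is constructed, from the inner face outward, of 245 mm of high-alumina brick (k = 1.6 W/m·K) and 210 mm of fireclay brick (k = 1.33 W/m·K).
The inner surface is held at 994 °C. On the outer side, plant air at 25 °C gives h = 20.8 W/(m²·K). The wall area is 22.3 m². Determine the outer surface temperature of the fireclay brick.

T ≈ 155 °C

Thermal resistances in series:
R_high-alumina brick = L/(kA) = 0.245/(1.6×22.3) = 0.006867 K/W
R_fireclay brick = L/(kA) = 0.21/(1.33×22.3) = 0.00708 K/W
R_outer film = 1/(h_o·A) = 1/(20.8×22.3) = 0.002156 K/W
R_total = 0.0161 K/W;  Q = ΔT/R_total = 969/0.0161 = 60180 W
T_interface = T_inner − Q·ΣR(inner→interface) = 994 − 60200×0.01395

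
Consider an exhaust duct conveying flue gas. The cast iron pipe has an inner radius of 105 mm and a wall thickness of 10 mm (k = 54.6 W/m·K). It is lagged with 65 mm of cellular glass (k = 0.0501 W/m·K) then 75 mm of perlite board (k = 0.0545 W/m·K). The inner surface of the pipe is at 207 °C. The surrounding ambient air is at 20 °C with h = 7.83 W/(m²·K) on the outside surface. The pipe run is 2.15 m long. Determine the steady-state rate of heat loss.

Per-layer cylindrical resistances, series-summed:
R_cast iron pipe wall = ln(115/105)/(2π×54.6×2.15) = 1.233×10^-4 K/W
R_cellular glass = ln(180/115)/(2π×0.0501×2.15) = 0.662 K/W
R_perlite board = ln(255/180)/(2π×0.0545×2.15) = 0.4731 K/W
R_outer film = 1/(h_o·2πr_oL) = 1/(7.83×2π×0.255×2.15) = 0.03707 K/W
R_total = 1.172 K/W
Q = ΔT/R_total = 187/1.172

Q ≈ 160 W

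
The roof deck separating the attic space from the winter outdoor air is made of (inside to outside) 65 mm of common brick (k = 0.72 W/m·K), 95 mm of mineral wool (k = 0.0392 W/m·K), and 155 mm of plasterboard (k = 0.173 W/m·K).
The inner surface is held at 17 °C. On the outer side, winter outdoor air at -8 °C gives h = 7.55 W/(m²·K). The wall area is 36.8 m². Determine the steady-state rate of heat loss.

Q ≈ 260 W

Treating each layer as a thermal resistance in series:
R_common brick = L/(kA) = 0.065/(0.72×36.8) = 0.002453 K/W
R_mineral wool = L/(kA) = 0.095/(0.0392×36.8) = 0.06586 K/W
R_plasterboard = L/(kA) = 0.155/(0.173×36.8) = 0.02435 K/W
R_outer film = 1/(h_o·A) = 1/(7.55×36.8) = 0.003599 K/W
R_total = 0.09625 K/W
Q = ΔT / R_total = 25 / 0.09625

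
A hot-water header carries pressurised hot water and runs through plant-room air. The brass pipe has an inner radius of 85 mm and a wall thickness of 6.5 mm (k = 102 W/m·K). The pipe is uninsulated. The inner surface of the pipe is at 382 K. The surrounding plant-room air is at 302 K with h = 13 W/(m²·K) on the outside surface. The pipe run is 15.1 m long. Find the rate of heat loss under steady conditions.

For a radial system each layer contributes R = ln(r_out/r_in)/(2πkL); films add R = 1/(hA).
R_brass pipe wall = ln(91.5/85)/(2π×102×15.1) = 7.614×10^-6 K/W
R_outer film = 1/(h_o·2πr_oL) = 1/(13×2π×0.0915×15.1) = 0.008861 K/W
R_total = 0.008869 K/W
Q = ΔT/R_total = 80/0.008869

Q ≈ 9020 W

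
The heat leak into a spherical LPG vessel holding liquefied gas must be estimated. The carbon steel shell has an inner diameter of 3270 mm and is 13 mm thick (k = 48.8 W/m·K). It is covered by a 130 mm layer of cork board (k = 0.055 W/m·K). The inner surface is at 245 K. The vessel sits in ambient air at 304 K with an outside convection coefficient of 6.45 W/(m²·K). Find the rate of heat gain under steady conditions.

Each spherical layer contributes R = (1/r_i − 1/r_o)/(4πk):
R_carbon steel shell = (1/1.635 − 1/1.648)/(4π×48.8) = 7.868×10^-6 K/W
R_cork board = (1/1.648 − 1/1.778)/(4π×0.055) = 0.06419 K/W
R_outer film = 1/(h·4πr_o²) = 1/(6.45×4π×1.778²) = 0.003903 K/W
R_total = 0.0681 K/W
Q = ΔT/R_total = 59/0.0681

Q ≈ 866 W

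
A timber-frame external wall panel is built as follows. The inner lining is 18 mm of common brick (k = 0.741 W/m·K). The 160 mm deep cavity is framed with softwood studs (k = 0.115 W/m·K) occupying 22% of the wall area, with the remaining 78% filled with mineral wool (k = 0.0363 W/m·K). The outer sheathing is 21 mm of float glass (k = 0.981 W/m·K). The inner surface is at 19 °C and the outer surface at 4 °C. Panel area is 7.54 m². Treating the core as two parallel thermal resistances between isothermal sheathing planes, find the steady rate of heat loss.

Sheathing layers in series; stud and cavity paths in parallel between them.
R_inner = 0.018/(0.741×7.54) = 0.003222 K/W
R_stud  = 0.16/(0.115×0.22×7.54) = 0.8387 K/W
R_cav   = 0.16/(0.0363×0.78×7.54) = 0.7495 K/W
1/R_core = 1/R_stud + 1/R_cav → R_core = 0.3958 K/W
R_outer = 0.021/(0.981×7.54) = 0.002839 K/W
R_total = 0.4019 K/W
Q = ΔT/R_total = 15/0.4019

Q ≈ 37.3 W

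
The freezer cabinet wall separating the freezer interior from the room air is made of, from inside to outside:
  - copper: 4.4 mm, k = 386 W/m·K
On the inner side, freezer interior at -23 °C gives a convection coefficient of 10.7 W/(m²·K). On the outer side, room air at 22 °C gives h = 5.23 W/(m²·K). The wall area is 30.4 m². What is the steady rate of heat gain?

Thermal resistances in series:
R_inner film = 1/(h_i·A) = 1/(10.7×30.4) = 0.003074 K/W
R_copper = L/(kA) = 0.0044/(386×30.4) = 3.75×10^-7 K/W
R_outer film = 1/(h_o·A) = 1/(5.23×30.4) = 0.00629 K/W
R_total = 0.009364 K/W
Q = ΔT / R_total = 45 / 0.009364

Q ≈ 4810 W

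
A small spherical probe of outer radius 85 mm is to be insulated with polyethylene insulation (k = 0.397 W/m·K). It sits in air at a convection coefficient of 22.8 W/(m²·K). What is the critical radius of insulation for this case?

For a sphere r_cr = 2k/h = 2×0.397/22.8
r_cr = 34.8 mm; since the bare radius (85 mm) is above r_cr, any added insulation will reduce heat loss.

r_cr ≈ 34.8 mm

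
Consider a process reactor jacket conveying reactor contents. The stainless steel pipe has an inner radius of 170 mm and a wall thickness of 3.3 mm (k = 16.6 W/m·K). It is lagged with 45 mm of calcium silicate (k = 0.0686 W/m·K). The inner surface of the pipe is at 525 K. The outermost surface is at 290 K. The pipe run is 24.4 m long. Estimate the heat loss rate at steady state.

Q ≈ 10700 W

For a radial system each layer contributes R = ln(r_out/r_in)/(2πkL); films add R = 1/(hA).
R_stainless steel pipe wall = ln(173.3/170)/(2π×16.6×24.4) = 7.555×10^-6 K/W
R_calcium silicate = ln(218.3/173.3)/(2π×0.0686×24.4) = 0.02195 K/W
R_total = 0.02196 K/W
Q = ΔT/R_total = 235/0.02196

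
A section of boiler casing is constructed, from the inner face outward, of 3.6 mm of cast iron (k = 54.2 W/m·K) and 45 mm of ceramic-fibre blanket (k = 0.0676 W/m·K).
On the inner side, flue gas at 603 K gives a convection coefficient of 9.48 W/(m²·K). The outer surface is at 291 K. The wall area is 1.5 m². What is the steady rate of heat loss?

Q ≈ 607 W

Model the wall as resistances in series:
R_inner film = 1/(h_i·A) = 1/(9.48×1.5) = 0.07032 K/W
R_cast iron = L/(kA) = 0.0036/(54.2×1.5) = 4.428×10^-5 K/W
R_ceramic-fibre blanket = L/(kA) = 0.045/(0.0676×1.5) = 0.4438 K/W
R_total = 0.5142 K/W
Q = ΔT / R_total = 312 / 0.5142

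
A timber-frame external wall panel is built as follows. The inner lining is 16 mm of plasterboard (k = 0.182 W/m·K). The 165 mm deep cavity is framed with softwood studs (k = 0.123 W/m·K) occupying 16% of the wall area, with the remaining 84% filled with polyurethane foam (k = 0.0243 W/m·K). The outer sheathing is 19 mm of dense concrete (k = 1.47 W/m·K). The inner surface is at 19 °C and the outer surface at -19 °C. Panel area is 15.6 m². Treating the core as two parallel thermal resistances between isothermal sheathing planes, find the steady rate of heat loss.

Q ≈ 141 W

Sheathing layers in series; stud and cavity paths in parallel between them.
R_inner = 0.016/(0.182×15.6) = 0.005635 K/W
R_stud  = 0.165/(0.123×0.16×15.6) = 0.5374 K/W
R_cav   = 0.165/(0.0243×0.84×15.6) = 0.5182 K/W
1/R_core = 1/R_stud + 1/R_cav → R_core = 0.2638 K/W
R_outer = 0.019/(1.47×15.6) = 8.285×10^-4 K/W
R_total = 0.2703 K/W
Q = ΔT/R_total = 38/0.2703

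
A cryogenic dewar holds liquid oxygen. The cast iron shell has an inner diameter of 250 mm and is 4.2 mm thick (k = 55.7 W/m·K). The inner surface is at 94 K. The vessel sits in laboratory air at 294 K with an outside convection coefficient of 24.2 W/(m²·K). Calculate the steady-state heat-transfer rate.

Q ≈ 1010 W

Spherical conduction: R = (1/r_in − 1/r_out)/(4πk) per layer; series-sum.
R_cast iron shell = (1/0.125 − 1/0.1292)/(4π×55.7) = 3.715×10^-4 K/W
R_outer film = 1/(h·4πr_o²) = 1/(24.2×4π×0.1292²) = 0.197 K/W
R_total = 0.1974 K/W
Q = ΔT/R_total = 200/0.1974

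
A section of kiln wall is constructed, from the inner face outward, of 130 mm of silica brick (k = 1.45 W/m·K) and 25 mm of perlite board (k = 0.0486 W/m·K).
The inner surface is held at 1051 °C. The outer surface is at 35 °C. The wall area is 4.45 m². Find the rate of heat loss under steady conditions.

Q ≈ 7480 W

Treating each layer as a thermal resistance in series:
R_silica brick = L/(kA) = 0.13/(1.45×4.45) = 0.02015 K/W
R_perlite board = L/(kA) = 0.025/(0.0486×4.45) = 0.1156 K/W
R_total = 0.1357 K/W
Q = ΔT / R_total = 1016 / 0.1357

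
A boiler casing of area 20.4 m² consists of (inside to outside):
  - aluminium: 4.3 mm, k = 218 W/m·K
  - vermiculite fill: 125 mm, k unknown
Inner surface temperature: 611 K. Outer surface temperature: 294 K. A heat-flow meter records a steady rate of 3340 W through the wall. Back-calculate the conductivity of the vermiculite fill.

Model the wall as resistances in series:
R_aluminium = L/(kA) = 0.0043/(218×20.4) = 9.669×10^-7 K/W
Sum of known resistances R_other = 9.669×10^-7 K/W
Total R = ΔT/Q = 317/3340 = 0.09491 K/W
R_vermiculite fill = R_total − R_other = 0.09491 K/W
k = L/(R·A) = 0.125/(0.09491×20.4)

k ≈ 0.0646 W/(m·K)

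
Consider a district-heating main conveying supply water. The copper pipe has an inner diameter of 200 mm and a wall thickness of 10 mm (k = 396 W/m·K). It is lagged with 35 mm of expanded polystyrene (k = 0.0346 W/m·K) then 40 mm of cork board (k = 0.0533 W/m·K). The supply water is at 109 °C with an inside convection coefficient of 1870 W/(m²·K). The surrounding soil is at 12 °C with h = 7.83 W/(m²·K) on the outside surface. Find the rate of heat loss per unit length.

Per-layer cylindrical resistances, series-summed:
R_inner film = 1/(h_i·2πr₁L) = 1/(1870×2π×0.1×1) = 8.511×10^-4 K/W
R_copper pipe wall = ln(110/100)/(2π×396×1) = 3.831×10^-5 K/W
R_expanded polystyrene = ln(145/110)/(2π×0.0346×1) = 1.271 K/W
R_cork board = ln(185/145)/(2π×0.0533×1) = 0.7275 K/W
R_outer film = 1/(h_o·2πr_oL) = 1/(7.83×2π×0.185×1) = 0.1099 K/W
R_total = 2.109 K/W
Q = ΔT/R_total = 97/2.109

q′ ≈ 46 W/m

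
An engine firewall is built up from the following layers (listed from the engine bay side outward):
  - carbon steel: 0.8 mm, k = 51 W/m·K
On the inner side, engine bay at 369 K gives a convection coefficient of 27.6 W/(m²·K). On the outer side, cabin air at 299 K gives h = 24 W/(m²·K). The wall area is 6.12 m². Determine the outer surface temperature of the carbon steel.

T ≈ 336 K

Using the resistance-network approach (series):
R_inner film = 1/(h_i·A) = 1/(27.6×6.12) = 0.00592 K/W
R_carbon steel = L/(kA) = 0.0008/(51×6.12) = 2.563×10^-6 K/W
R_outer film = 1/(h_o·A) = 1/(24×6.12) = 0.006808 K/W
R_total = 0.01273 K/W;  Q = ΔT/R_total = 70/0.01273 = 5498 W
T_interface = T_inner − Q·ΣR(inner→interface) = 369 − 5500×0.005923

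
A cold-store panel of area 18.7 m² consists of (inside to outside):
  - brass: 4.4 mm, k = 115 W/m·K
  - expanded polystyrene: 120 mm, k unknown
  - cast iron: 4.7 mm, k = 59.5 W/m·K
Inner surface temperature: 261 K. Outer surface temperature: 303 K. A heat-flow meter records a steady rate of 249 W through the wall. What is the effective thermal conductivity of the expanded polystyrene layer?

k ≈ 0.038 W/(m·K)

Thermal resistances in series:
R_brass = L/(kA) = 0.0044/(115×18.7) = 2.046×10^-6 K/W
R_cast iron = L/(kA) = 0.0047/(59.5×18.7) = 4.224×10^-6 K/W
Sum of known resistances R_other = 6.27×10^-6 K/W
Total R = ΔT/Q = 42/249 = 0.1687 K/W
R_expanded polystyrene = R_total − R_other = 0.1687 K/W
k = L/(R·A) = 0.12/(0.1687×18.7)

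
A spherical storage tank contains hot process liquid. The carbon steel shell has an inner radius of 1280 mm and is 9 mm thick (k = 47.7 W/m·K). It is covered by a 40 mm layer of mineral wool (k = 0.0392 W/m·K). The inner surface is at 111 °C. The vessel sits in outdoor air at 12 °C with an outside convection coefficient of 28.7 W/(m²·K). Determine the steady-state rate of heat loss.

Each spherical layer contributes R = (1/r_i − 1/r_o)/(4πk):
R_carbon steel shell = (1/1.28 − 1/1.289)/(4π×47.7) = 9.1×10^-6 K/W
R_mineral wool = (1/1.289 − 1/1.329)/(4π×0.0392) = 0.0474 K/W
R_outer film = 1/(h·4πr_o²) = 1/(28.7×4π×1.329²) = 0.00157 K/W
R_total = 0.04898 K/W
Q = ΔT/R_total = 99/0.04898

Q ≈ 2020 W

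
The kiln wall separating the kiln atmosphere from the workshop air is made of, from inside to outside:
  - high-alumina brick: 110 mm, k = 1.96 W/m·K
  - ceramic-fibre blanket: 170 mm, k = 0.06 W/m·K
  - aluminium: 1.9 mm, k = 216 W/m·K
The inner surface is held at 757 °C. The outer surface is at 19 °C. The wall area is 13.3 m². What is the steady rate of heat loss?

Q ≈ 3400 W

Treating each layer as a thermal resistance in series:
R_high-alumina brick = L/(kA) = 0.11/(1.96×13.3) = 0.00422 K/W
R_ceramic-fibre blanket = L/(kA) = 0.17/(0.06×13.3) = 0.213 K/W
R_aluminium = L/(kA) = 0.0019/(216×13.3) = 6.614×10^-7 K/W
R_total = 0.2173 K/W
Q = ΔT / R_total = 738 / 0.2173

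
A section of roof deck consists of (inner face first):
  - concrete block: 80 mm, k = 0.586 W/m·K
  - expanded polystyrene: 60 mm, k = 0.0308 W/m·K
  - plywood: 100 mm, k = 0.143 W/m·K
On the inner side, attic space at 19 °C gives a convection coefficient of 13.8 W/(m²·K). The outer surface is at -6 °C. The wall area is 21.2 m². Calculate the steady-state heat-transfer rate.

Series thermal resistances:
R_inner film = 1/(h_i·A) = 1/(13.8×21.2) = 0.003418 K/W
R_concrete block = L/(kA) = 0.08/(0.586×21.2) = 0.00644 K/W
R_expanded polystyrene = L/(kA) = 0.06/(0.0308×21.2) = 0.09189 K/W
R_plywood = L/(kA) = 0.1/(0.143×21.2) = 0.03299 K/W
R_total = 0.1347 K/W
Q = ΔT / R_total = 25 / 0.1347

Q ≈ 186 W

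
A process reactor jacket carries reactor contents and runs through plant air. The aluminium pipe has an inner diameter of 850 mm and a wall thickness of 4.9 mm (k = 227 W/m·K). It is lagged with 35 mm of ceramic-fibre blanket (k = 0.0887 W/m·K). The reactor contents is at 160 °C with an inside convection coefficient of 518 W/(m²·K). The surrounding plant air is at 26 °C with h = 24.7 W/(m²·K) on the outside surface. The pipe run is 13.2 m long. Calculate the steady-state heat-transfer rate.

Q ≈ 11400 W

Treating each annulus and film as a series resistance:
R_inner film = 1/(h_i·2πr₁L) = 1/(518×2π×0.425×13.2) = 5.477×10^-5 K/W
R_aluminium pipe wall = ln(429.9/425)/(2π×227×13.2) = 6.089×10^-7 K/W
R_ceramic-fibre blanket = ln(464.9/429.9)/(2π×0.0887×13.2) = 0.01064 K/W
R_outer film = 1/(h_o·2πr_oL) = 1/(24.7×2π×0.4649×13.2) = 0.00105 K/W
R_total = 0.01174 K/W
Q = ΔT/R_total = 134/0.01174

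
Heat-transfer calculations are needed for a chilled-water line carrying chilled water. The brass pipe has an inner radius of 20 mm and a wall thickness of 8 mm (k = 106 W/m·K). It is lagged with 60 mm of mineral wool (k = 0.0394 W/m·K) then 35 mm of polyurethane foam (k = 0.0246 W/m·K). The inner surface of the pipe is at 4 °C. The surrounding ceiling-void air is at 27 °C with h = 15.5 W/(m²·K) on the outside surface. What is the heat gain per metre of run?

Per-layer cylindrical resistances, series-summed:
R_brass pipe wall = ln(28/20)/(2π×106×1) = 5.052×10^-4 K/W
R_mineral wool = ln(88/28)/(2π×0.0394×1) = 4.626 K/W
R_polyurethane foam = ln(123/88)/(2π×0.0246×1) = 2.166 K/W
R_outer film = 1/(h_o·2πr_oL) = 1/(15.5×2π×0.123×1) = 0.08348 K/W
R_total = 6.876 K/W
Q = ΔT/R_total = 23/6.876

q′ ≈ 3.34 W/m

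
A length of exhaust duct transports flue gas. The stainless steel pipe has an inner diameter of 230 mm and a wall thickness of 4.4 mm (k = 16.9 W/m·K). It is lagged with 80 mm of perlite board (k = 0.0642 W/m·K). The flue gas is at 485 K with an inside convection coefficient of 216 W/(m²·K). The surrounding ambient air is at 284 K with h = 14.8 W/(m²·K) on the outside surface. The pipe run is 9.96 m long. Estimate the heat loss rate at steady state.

Q ≈ 1500 W

Cylindrical conduction, so R = ln(r₂/r₁)/(2πkL) per layer, in series:
R_inner film = 1/(h_i·2πr₁L) = 1/(216×2π×0.115×9.96) = 6.433×10^-4 K/W
R_stainless steel pipe wall = ln(119.4/115)/(2π×16.9×9.96) = 3.55×10^-5 K/W
R_perlite board = ln(199.4/119.4)/(2π×0.0642×9.96) = 0.1276 K/W
R_outer film = 1/(h_o·2πr_oL) = 1/(14.8×2π×0.1994×9.96) = 0.005415 K/W
R_total = 0.1337 K/W
Q = ΔT/R_total = 201/0.1337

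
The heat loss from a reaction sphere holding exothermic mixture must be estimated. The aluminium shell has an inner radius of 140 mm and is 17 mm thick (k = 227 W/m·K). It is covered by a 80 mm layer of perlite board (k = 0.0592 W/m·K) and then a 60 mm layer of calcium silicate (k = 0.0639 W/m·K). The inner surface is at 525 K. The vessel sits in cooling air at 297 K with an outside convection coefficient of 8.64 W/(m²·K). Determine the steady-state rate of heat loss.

Q ≈ 56.2 W

Spherical conduction: R = (1/r_in − 1/r_out)/(4πk) per layer; series-sum.
R_aluminium shell = (1/0.14 − 1/0.157)/(4π×227) = 2.711×10^-4 K/W
R_perlite board = (1/0.157 − 1/0.237)/(4π×0.0592) = 2.89 K/W
R_calcium silicate = (1/0.237 − 1/0.297)/(4π×0.0639) = 1.062 K/W
R_outer film = 1/(h·4πr_o²) = 1/(8.64×4π×0.297²) = 0.1044 K/W
R_total = 4.056 K/W
Q = ΔT/R_total = 228/4.056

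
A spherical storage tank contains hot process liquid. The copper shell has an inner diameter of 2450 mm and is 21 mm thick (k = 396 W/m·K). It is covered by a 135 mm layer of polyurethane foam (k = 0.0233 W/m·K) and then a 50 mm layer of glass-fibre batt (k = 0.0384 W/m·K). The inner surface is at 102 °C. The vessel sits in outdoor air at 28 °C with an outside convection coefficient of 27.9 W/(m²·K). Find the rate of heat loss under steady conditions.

Radial (spherical) resistances in series:
R_copper shell = (1/1.225 − 1/1.246)/(4π×396) = 2.765×10^-6 K/W
R_polyurethane foam = (1/1.246 − 1/1.381)/(4π×0.0233) = 0.268 K/W
R_glass-fibre batt = (1/1.381 − 1/1.431)/(4π×0.0384) = 0.05243 K/W
R_outer film = 1/(h·4πr_o²) = 1/(27.9×4π×1.431²) = 0.001393 K/W
R_total = 0.3218 K/W
Q = ΔT/R_total = 74/0.3218

Q ≈ 230 W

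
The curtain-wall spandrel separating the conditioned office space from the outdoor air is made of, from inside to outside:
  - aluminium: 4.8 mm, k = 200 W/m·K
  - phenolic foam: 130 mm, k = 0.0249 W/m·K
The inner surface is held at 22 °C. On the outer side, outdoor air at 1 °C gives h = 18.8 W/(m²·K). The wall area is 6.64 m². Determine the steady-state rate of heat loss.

Model the wall as resistances in series:
R_aluminium = L/(kA) = 0.0048/(200×6.64) = 3.614×10^-6 K/W
R_phenolic foam = L/(kA) = 0.13/(0.0249×6.64) = 0.7863 K/W
R_outer film = 1/(h_o·A) = 1/(18.8×6.64) = 0.008011 K/W
R_total = 0.7943 K/W
Q = ΔT / R_total = 21 / 0.7943

Q ≈ 26.4 W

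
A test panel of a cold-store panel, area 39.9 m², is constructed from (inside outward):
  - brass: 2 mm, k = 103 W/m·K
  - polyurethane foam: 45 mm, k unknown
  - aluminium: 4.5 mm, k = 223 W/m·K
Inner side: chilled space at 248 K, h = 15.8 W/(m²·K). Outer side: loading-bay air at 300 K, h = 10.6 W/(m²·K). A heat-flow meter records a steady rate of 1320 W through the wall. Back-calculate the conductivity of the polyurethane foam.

Model the wall as resistances in series:
R_inner film = 1/(h_i·A) = 1/(15.8×39.9) = 0.001586 K/W
R_brass = L/(kA) = 0.002/(103×39.9) = 4.867×10^-7 K/W
R_aluminium = L/(kA) = 0.0045/(223×39.9) = 5.057×10^-7 K/W
R_outer film = 1/(h_o·A) = 1/(10.6×39.9) = 0.002364 K/W
Sum of known resistances R_other = 0.003952 K/W
Total R = ΔT/Q = 52/1320 = 0.03939 K/W
R_polyurethane foam = R_total − R_other = 0.03544 K/W
k = L/(R·A) = 0.045/(0.03544×39.9)

k ≈ 0.0318 W/(m·K)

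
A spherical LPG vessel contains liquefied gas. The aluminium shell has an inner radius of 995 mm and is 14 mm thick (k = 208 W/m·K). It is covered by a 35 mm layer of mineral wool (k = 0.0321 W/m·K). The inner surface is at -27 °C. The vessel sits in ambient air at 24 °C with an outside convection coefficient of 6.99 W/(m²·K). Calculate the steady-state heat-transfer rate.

Q ≈ 549 W

Spherical conduction: R = (1/r_in − 1/r_out)/(4πk) per layer; series-sum.
R_aluminium shell = (1/0.995 − 1/1.009)/(4π×208) = 5.335×10^-6 K/W
R_mineral wool = (1/1.009 − 1/1.044)/(4π×0.0321) = 0.08237 K/W
R_outer film = 1/(h·4πr_o²) = 1/(6.99×4π×1.044²) = 0.01045 K/W
R_total = 0.09282 K/W
Q = ΔT/R_total = 51/0.09282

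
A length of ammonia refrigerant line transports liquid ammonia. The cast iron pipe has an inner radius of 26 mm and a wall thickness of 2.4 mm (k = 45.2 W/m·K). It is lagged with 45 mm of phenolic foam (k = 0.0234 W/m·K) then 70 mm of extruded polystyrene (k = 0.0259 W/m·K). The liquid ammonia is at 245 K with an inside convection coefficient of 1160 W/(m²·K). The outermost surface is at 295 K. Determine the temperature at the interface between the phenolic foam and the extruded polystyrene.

Radial resistances (cylindrical: R_cond = ln(r_o/r_i)/(2πkL), R_conv = 1/(h·2πrL)):
R_inner film = 1/(h_i·2πr₁L) = 1/(1160×2π×0.026×1) = 0.005277 K/W
R_cast iron pipe wall = ln(28.4/26)/(2π×45.2×1) = 3.109×10^-4 K/W
R_phenolic foam = ln(73.4/28.4)/(2π×0.0234×1) = 6.458 K/W
R_extruded polystyrene = ln(143.4/73.4)/(2π×0.0259×1) = 4.115 K/W
R_total = 10.58 K/W
Q = ΔT/R_total = 50/10.58
Q = 4.73 W/m
T_interface = T_inner + Q·ΣR(inner→interface) = 245 + 4.73×6.464

T ≈ 276 K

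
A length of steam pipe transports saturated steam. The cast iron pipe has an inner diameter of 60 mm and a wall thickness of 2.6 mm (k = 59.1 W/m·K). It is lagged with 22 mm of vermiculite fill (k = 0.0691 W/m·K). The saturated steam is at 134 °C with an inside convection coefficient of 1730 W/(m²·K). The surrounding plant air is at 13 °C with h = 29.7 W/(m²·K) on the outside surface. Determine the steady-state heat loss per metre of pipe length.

q′ ≈ 93.9 W/m

Cylindrical conduction, so R = ln(r₂/r₁)/(2πkL) per layer, in series:
R_inner film = 1/(h_i·2πr₁L) = 1/(1730×2π×0.03×1) = 0.003067 K/W
R_cast iron pipe wall = ln(32.6/30)/(2π×59.1×1) = 2.238×10^-4 K/W
R_vermiculite fill = ln(54.6/32.6)/(2π×0.0691×1) = 1.188 K/W
R_outer film = 1/(h_o·2πr_oL) = 1/(29.7×2π×0.0546×1) = 0.09815 K/W
R_total = 1.289 K/W
Q = ΔT/R_total = 121/1.289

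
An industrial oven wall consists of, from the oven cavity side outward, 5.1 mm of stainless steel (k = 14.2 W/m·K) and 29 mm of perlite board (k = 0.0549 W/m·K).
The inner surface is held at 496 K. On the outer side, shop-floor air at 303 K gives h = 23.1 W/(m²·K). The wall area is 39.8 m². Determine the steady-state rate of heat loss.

Thermal resistances in series:
R_stainless steel = L/(kA) = 0.0051/(14.2×39.8) = 9.024×10^-6 K/W
R_perlite board = L/(kA) = 0.029/(0.0549×39.8) = 0.01327 K/W
R_outer film = 1/(h_o·A) = 1/(23.1×39.8) = 0.001088 K/W
R_total = 0.01437 K/W
Q = ΔT / R_total = 193 / 0.01437

Q ≈ 13400 W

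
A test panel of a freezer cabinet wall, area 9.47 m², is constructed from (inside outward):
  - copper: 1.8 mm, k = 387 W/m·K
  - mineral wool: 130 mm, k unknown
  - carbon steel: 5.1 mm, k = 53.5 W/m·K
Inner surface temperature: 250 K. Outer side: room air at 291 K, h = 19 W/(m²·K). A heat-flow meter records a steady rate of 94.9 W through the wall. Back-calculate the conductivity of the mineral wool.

k ≈ 0.0322 W/(m·K)

Series thermal resistances:
R_copper = L/(kA) = 0.0018/(387×9.47) = 4.911×10^-7 K/W
R_carbon steel = L/(kA) = 0.0051/(53.5×9.47) = 1.007×10^-5 K/W
R_outer film = 1/(h_o·A) = 1/(19×9.47) = 0.005558 K/W
Sum of known resistances R_other = 0.005568 K/W
Total R = ΔT/Q = 41/94.9 = 0.432 K/W
R_mineral wool = R_total − R_other = 0.4265 K/W
k = L/(R·A) = 0.13/(0.4265×9.47)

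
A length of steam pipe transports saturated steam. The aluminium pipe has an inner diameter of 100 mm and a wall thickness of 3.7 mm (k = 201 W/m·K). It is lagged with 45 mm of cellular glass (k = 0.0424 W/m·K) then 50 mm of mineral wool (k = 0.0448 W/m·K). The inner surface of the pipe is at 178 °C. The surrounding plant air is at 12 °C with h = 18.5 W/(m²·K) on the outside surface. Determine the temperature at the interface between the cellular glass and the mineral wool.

Radial resistances (cylindrical: R_cond = ln(r_o/r_i)/(2πkL), R_conv = 1/(h·2πrL)):
R_aluminium pipe wall = ln(53.7/50)/(2π×201×1) = 5.653×10^-5 K/W
R_cellular glass = ln(98.7/53.7)/(2π×0.0424×1) = 2.285 K/W
R_mineral wool = ln(148.7/98.7)/(2π×0.0448×1) = 1.456 K/W
R_outer film = 1/(h_o·2πr_oL) = 1/(18.5×2π×0.1487×1) = 0.05785 K/W
R_total = 3.799 K/W
Q = ΔT/R_total = 166/3.799
Q = 43.7 W/m
T_interface = T_inner − Q·ΣR(inner→interface) = 178 − 43.7×2.285

T ≈ 78.2 °C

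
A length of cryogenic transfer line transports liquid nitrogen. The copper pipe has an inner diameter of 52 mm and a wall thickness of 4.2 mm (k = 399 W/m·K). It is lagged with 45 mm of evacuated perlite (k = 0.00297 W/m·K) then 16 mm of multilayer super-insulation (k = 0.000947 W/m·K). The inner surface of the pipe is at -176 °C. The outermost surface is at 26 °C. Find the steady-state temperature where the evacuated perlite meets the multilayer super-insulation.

Cylindrical conduction, so R = ln(r₂/r₁)/(2πkL) per layer, in series:
R_copper pipe wall = ln(30.2/26)/(2π×399×1) = 5.973×10^-5 K/W
R_evacuated perlite = ln(75.2/30.2)/(2π×0.00297×1) = 48.89 K/W
R_multilayer super-insulation = ln(91.2/75.2)/(2π×0.000947×1) = 32.42 K/W
R_total = 81.31 K/W
Q = ΔT/R_total = 202/81.31
Q = 2.48 W/m
T_interface = T_inner + Q·ΣR(inner→interface) = -176 + 2.48×48.89

T ≈ -54.5 °C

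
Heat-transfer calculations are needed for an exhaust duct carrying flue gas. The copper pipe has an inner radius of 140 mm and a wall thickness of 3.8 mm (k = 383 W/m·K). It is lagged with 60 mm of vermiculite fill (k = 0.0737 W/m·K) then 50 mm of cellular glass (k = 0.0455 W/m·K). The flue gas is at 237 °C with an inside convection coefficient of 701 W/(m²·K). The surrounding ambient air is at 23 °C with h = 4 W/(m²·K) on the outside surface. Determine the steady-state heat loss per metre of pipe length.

Cylindrical conduction, so R = ln(r₂/r₁)/(2πkL) per layer, in series:
R_inner film = 1/(h_i·2πr₁L) = 1/(701×2π×0.14×1) = 0.001622 K/W
R_copper pipe wall = ln(143.8/140)/(2π×383×1) = 1.113×10^-5 K/W
R_vermiculite fill = ln(203.8/143.8)/(2π×0.0737×1) = 0.7531 K/W
R_cellular glass = ln(253.8/203.8)/(2π×0.0455×1) = 0.7675 K/W
R_outer film = 1/(h_o·2πr_oL) = 1/(4×2π×0.2538×1) = 0.1568 K/W
R_total = 1.679 K/W
Q = ΔT/R_total = 214/1.679

q′ ≈ 127 W/m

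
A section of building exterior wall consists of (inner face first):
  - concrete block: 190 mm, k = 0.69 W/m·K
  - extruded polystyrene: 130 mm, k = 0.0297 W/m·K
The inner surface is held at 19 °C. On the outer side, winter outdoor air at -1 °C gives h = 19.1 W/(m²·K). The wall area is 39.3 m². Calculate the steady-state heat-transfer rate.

Model the wall as resistances in series:
R_concrete block = L/(kA) = 0.19/(0.69×39.3) = 0.007007 K/W
R_extruded polystyrene = L/(kA) = 0.13/(0.0297×39.3) = 0.1114 K/W
R_outer film = 1/(h_o·A) = 1/(19.1×39.3) = 0.001332 K/W
R_total = 0.1197 K/W
Q = ΔT / R_total = 20 / 0.1197

Q ≈ 167 W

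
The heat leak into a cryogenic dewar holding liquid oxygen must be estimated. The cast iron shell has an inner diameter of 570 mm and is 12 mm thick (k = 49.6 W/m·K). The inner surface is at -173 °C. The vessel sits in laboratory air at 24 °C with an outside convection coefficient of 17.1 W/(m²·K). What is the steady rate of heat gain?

For a spherical shell R = (1/r₁ − 1/r₂)/(4πk); film R = 1/(h·4πr²). In series:
R_cast iron shell = (1/0.285 − 1/0.297)/(4π×49.6) = 2.275×10^-4 K/W
R_outer film = 1/(h·4πr_o²) = 1/(17.1×4π×0.297²) = 0.05276 K/W
R_total = 0.05298 K/W
Q = ΔT/R_total = 197/0.05298

Q ≈ 3720 W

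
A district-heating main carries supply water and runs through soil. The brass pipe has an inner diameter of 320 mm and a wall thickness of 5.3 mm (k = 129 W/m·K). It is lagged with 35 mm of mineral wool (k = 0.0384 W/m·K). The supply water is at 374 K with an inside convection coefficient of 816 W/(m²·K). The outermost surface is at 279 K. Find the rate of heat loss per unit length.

For a radial system each layer contributes R = ln(r_out/r_in)/(2πkL); films add R = 1/(hA).
R_inner film = 1/(h_i·2πr₁L) = 1/(816×2π×0.16×1) = 0.001219 K/W
R_brass pipe wall = ln(165.3/160)/(2π×129×1) = 4.021×10^-5 K/W
R_mineral wool = ln(200.3/165.3)/(2π×0.0384×1) = 0.796 K/W
R_total = 0.7973 K/W
Q = ΔT/R_total = 95/0.7973

q′ ≈ 119 W/m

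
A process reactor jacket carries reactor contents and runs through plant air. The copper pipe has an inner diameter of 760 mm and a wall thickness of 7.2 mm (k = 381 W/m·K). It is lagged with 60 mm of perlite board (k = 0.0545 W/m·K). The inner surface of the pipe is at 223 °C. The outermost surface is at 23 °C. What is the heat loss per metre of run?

Treating each annulus and film as a series resistance:
R_copper pipe wall = ln(387.2/380)/(2π×381×1) = 7.841×10^-6 K/W
R_perlite board = ln(447.2/387.2)/(2π×0.0545×1) = 0.4207 K/W
R_total = 0.4207 K/W
Q = ΔT/R_total = 200/0.4207

q′ ≈ 475 W/m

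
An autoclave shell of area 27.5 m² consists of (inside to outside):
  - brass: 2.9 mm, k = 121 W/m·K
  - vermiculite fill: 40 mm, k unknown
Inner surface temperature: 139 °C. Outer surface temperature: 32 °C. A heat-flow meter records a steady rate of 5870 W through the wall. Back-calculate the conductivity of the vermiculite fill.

k ≈ 0.0798 W/(m·K)

Treating each layer as a thermal resistance in series:
R_brass = L/(kA) = 0.0029/(121×27.5) = 8.715×10^-7 K/W
Sum of known resistances R_other = 8.715×10^-7 K/W
Total R = ΔT/Q = 107/5870 = 0.01823 K/W
R_vermiculite fill = R_total − R_other = 0.01823 K/W
k = L/(R·A) = 0.04/(0.01823×27.5)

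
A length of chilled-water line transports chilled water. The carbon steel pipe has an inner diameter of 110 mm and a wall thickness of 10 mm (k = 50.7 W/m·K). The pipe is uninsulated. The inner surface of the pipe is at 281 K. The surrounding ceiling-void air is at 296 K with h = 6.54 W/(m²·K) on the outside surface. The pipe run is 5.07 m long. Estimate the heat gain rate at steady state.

Treating each annulus and film as a series resistance:
R_carbon steel pipe wall = ln(65/55)/(2π×50.7×5.07) = 1.034×10^-4 K/W
R_outer film = 1/(h_o·2πr_oL) = 1/(6.54×2π×0.065×5.07) = 0.07384 K/W
R_total = 0.07395 K/W
Q = ΔT/R_total = 15/0.07395

Q ≈ 203 W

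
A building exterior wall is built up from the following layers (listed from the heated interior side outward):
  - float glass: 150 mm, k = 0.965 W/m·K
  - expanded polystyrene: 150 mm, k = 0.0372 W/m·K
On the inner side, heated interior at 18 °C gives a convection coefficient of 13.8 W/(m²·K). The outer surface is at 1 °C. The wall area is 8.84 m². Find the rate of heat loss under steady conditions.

Q ≈ 35.3 W

Treating each layer as a thermal resistance in series:
R_inner film = 1/(h_i·A) = 1/(13.8×8.84) = 0.008197 K/W
R_float glass = L/(kA) = 0.15/(0.965×8.84) = 0.01758 K/W
R_expanded polystyrene = L/(kA) = 0.15/(0.0372×8.84) = 0.4561 K/W
R_total = 0.4819 K/W
Q = ΔT / R_total = 17 / 0.4819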